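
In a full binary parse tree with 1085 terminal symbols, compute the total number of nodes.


Leaf nodes (terminals): 1085
Internal nodes = n - 1 = 1085 - 1 = 1084
Total = leaves + internal = 1085 + 1084 = 2169

2169


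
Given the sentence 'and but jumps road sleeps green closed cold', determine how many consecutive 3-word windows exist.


Word trigrams from [8] words:
  Trigram 1: (and but jumps)
  Trigram 2: (but jumps road)
  Trigram 3: (jumps road sleeps)
  Trigram 4: (road sleeps green)
  Trigram 5: (sleeps green closed)
  Trigram 6: (green closed cold)
Total word trigrams: 8 - 2 = 6

6


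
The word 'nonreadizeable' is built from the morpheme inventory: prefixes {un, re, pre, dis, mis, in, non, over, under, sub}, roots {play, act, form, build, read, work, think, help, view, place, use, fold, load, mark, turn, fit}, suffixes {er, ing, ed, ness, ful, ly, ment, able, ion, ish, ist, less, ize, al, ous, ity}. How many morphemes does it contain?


Segmenting 'nonreadizeable' against the inventory:
  'non' -> prefix (morpheme 1)
  'read' -> root (morpheme 2)
  'ize' -> suffix (morpheme 3)
  'able' -> suffix (morpheme 4)
Total morphemes: 4

4


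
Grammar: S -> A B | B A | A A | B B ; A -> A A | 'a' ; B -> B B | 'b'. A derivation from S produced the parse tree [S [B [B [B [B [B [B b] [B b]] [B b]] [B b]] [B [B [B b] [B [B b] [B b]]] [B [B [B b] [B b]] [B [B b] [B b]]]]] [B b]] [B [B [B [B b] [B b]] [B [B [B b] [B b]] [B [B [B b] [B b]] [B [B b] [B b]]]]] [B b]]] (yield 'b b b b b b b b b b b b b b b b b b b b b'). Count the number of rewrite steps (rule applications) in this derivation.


Every bracketed nonterminal node [X ...] in the tree is produced by exactly one rule application.
Reading the tree off as a leftmost derivation:
  Step 1: S  =>  B B   (applied S -> B B)
  Step 2: B B  =>  B B B   (applied B -> B B)
  Step 3: B B B  =>  B B B B   (applied B -> B B)
  Step 4: B B B B  =>  B B B B B   (applied B -> B B)
  Step 5: B B B B B  =>  B B B B B B   (applied B -> B B)
  Step 6: B B B B B B  =>  B B B B B B B   (applied B -> B B)
  Step 7: B B B B B B B  =>  b B B B B B B   (applied B -> b)
  Step 8: b B B B B B B  =>  b b B B B B B   (applied B -> b)
  Step 9: b b B B B B B  =>  b b b B B B B   (applied B -> b)
  Step 10: b b b B B B B  =>  b b b b B B B   (applied B -> b)
  Step 11: b b b b B B B  =>  b b b b B B B B   (applied B -> B B)
  Step 12: b b b b B B B B  =>  b b b b B B B B B   (applied B -> B B)
  Step 13: b b b b B B B B B  =>  b b b b b B B B B   (applied B -> b)
  Step 14: b b b b b B B B B  =>  b b b b b B B B B B   (applied B -> B B)
  Step 15: b b b b b B B B B B  =>  b b b b b b B B B B   (applied B -> b)
  Step 16: b b b b b b B B B B  =>  b b b b b b b B B B   (applied B -> b)
  Step 17: b b b b b b b B B B  =>  b b b b b b b B B B B   (applied B -> B B)
  Step 18: b b b b b b b B B B B  =>  b b b b b b b B B B B B   (applied B -> B B)
  Step 19: b b b b b b b B B B B B  =>  b b b b b b b b B B B B   (applied B -> b)
  Step 20: b b b b b b b b B B B B  =>  b b b b b b b b b B B B   (applied B -> b)
  Step 21: b b b b b b b b b B B B  =>  b b b b b b b b b B B B B   (applied B -> B B)
  Step 22: b b b b b b b b b B B B B  =>  b b b b b b b b b b B B B   (applied B -> b)
  Step 23: b b b b b b b b b b B B B  =>  b b b b b b b b b b b B B   (applied B -> b)
  Step 24: b b b b b b b b b b b B B  =>  b b b b b b b b b b b b B   (applied B -> b)
  Step 25: b b b b b b b b b b b b B  =>  b b b b b b b b b b b b B B   (applied B -> B B)
  Step 26: b b b b b b b b b b b b B B  =>  b b b b b b b b b b b b B B B   (applied B -> B B)
  Step 27: b b b b b b b b b b b b B B B  =>  b b b b b b b b b b b b B B B B   (applied B -> B B)
  Step 28: b b b b b b b b b b b b B B B B  =>  b b b b b b b b b b b b b B B B   (applied B -> b)
  Step 29: b b b b b b b b b b b b b B B B  =>  b b b b b b b b b b b b b b B B   (applied B -> b)
  Step 30: b b b b b b b b b b b b b b B B  =>  b b b b b b b b b b b b b b B B B   (applied B -> B B)
  Step 31: b b b b b b b b b b b b b b B B B  =>  b b b b b b b b b b b b b b B B B B   (applied B -> B B)
  Step 32: b b b b b b b b b b b b b b B B B B  =>  b b b b b b b b b b b b b b b B B B   (applied B -> b)
  Step 33: b b b b b b b b b b b b b b b B B B  =>  b b b b b b b b b b b b b b b b B B   (applied B -> b)
  Step 34: b b b b b b b b b b b b b b b b B B  =>  b b b b b b b b b b b b b b b b B B B   (applied B -> B B)
  Step 35: b b b b b b b b b b b b b b b b B B B  =>  b b b b b b b b b b b b b b b b B B B B   (applied B -> B B)
  Step 36: b b b b b b b b b b b b b b b b B B B B  =>  b b b b b b b b b b b b b b b b b B B B   (applied B -> b)
  Step 37: b b b b b b b b b b b b b b b b b B B B  =>  b b b b b b b b b b b b b b b b b b B B   (applied B -> b)
  Step 38: b b b b b b b b b b b b b b b b b b B B  =>  b b b b b b b b b b b b b b b b b b B B B   (applied B -> B B)
  Step 39: b b b b b b b b b b b b b b b b b b B B B  =>  b b b b b b b b b b b b b b b b b b b B B   (applied B -> b)
  Step 40: b b b b b b b b b b b b b b b b b b b B B  =>  b b b b b b b b b b b b b b b b b b b b B   (applied B -> b)
  Step 41: b b b b b b b b b b b b b b b b b b b b B  =>  b b b b b b b b b b b b b b b b b b b b b   (applied B -> b)
Final yield: b b b b b b b b b b b b b b b b b b b b b
Total rewrite steps: 41

41


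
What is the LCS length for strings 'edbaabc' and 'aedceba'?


DP table for LCS of 'edbaabc' and 'aedceba':
       a  e  d  c  e  b  a
    0  0  0  0  0  0  0  0
  e 0  0  1  1  1  1  1  1
  d 0  0  1  2  2  2  2  2
  b 0  0  1  2  2  2  3  3
  a 0  1  1  2  2  2  3  4
  a 0  1  1  2  2  2  3  4
  b 0  1  1  2  2  2  3  4
  c 0  1  1  2  3  3  3  4
LCS: 'edba'
LCS length = 4

4


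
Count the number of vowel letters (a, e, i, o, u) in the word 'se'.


Scanning each character of 'se':
  Position 1: 's' -> consonant (running count: 0)
  Position 2: 'e' -> vowel (running count: 1)
Total vowels: 1

1


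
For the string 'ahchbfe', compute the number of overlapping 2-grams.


String 'ahchbfe' has length L = 7.
Number of overlapping n-grams = L - n + 1
Substituting: 7 - 2 + 1 = 6

6


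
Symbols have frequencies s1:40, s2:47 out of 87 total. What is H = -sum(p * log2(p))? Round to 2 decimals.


Computing entropy H = -sum(p_i * log2(p_i)):
  s1: p = 40/87 = 0.4598, -p*log2(p) = 0.5154
  s2: p = 47/87 = 0.5402, -p*log2(p) = 0.4799
H = sum of terms = 0.9953
Rounded to 2 decimals: 1.00

1.00


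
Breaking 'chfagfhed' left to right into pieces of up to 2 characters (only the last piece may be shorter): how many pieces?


'chfagfhed' has 9 characters.
Chunking with max size 2:
  Chunk 1: 'ch' (positions 0-1)
  Chunk 2: 'fa' (positions 2-3)
  Chunk 3: 'gf' (positions 4-5)
  Chunk 4: 'he' (positions 6-7)
  Chunk 5: 'd' (positions 8-8)
Total chunks: ceil(9 / 2) = 5

5


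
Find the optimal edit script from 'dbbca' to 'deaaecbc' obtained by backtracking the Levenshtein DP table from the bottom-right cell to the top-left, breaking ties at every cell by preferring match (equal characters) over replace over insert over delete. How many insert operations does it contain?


Edit distance = 6. Backtracking from cell (5, 8) with preference match > replace > insert > delete,
then listing the resulting alignment 'dbbca' -> 'deaaecbc' left to right:
  Step 1: keep 'd'
  Step 2: insert 'e' [insertion #1]
  Step 3: insert 'a' [insertion #2]
  Step 4: replace b->a
  Step 5: replace b->e
  Step 6: keep 'c'
  Step 7: insert 'b' [insertion #3]
  Step 8: replace a->c
Total insertions: 3

3


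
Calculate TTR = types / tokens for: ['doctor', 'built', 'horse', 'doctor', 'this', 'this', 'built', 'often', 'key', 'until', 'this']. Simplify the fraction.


Tokens: 11
Unique types: ('built', 'doctor', 'horse', 'key', 'often', 'this', 'until') = 7
TTR = 7/11
Already in lowest terms.

7/11


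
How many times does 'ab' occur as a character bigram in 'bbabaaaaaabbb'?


Scanning 'bbabaaaaaabbb' for bigram 'ab':
  Position 0: 'bb' -> no
  Position 1: 'ba' -> no
  Position 2: 'ab' -> MATCH
  Position 3: 'ba' -> no
  Position 4: 'aa' -> no
  Position 5: 'aa' -> no
  Position 6: 'aa' -> no
  Position 7: 'aa' -> no
  Position 8: 'aa' -> no
  Position 9: 'ab' -> MATCH
  Position 10: 'bb' -> no
  Position 11: 'bb' -> no
Total matches: 2

2


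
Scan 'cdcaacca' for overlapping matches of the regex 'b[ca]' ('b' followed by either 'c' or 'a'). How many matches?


Pattern: b[ca] means 'b' followed by either 'c' or 'a'.
Scanning 'cdcaacca' position-by-position:
  Pos 0: window 'cd' -> no
  Pos 1: window 'dc' -> no
  Pos 2: window 'ca' -> no
  Pos 3: window 'aa' -> no
  Pos 4: window 'ac' -> no
  Pos 5: window 'cc' -> no
  Pos 6: window 'ca' -> no
  Pos 7: window 'a' -> no
Total matches: 0

0


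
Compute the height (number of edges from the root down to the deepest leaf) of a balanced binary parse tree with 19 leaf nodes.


In a balanced binary tree with n leaves the deepest leaf is ceil(log2(n)) edges below the root.
log2(19) = 4.2479
ceil(4.2479) = 5
height (edges) = 5

5


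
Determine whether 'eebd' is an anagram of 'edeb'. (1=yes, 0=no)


Sort characters of 'eebd': 'bdee'
Sort characters of 'edeb': 'bdee'
Sorted forms match -> they ARE anagrams
Result: 1

1


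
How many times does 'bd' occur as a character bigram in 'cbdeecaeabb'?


Scanning 'cbdeecaeabb' for bigram 'bd':
  Position 0: 'cb' -> no
  Position 1: 'bd' -> MATCH
  Position 2: 'de' -> no
  Position 3: 'ee' -> no
  Position 4: 'ec' -> no
  Position 5: 'ca' -> no
  Position 6: 'ae' -> no
  Position 7: 'ea' -> no
  Position 8: 'ab' -> no
  Position 9: 'bb' -> no
Total matches: 1

1


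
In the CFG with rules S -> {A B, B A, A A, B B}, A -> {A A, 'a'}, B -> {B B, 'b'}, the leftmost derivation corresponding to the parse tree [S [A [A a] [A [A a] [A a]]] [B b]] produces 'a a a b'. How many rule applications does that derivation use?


Every bracketed nonterminal node [X ...] in the tree is produced by exactly one rule application.
Reading the tree off as a leftmost derivation:
  Step 1: S  =>  A B   (applied S -> A B)
  Step 2: A B  =>  A A B   (applied A -> A A)
  Step 3: A A B  =>  a A B   (applied A -> a)
  Step 4: a A B  =>  a A A B   (applied A -> A A)
  Step 5: a A A B  =>  a a A B   (applied A -> a)
  Step 6: a a A B  =>  a a a B   (applied A -> a)
  Step 7: a a a B  =>  a a a b   (applied B -> b)
Final yield: a a a b
Total rewrite steps: 7

7


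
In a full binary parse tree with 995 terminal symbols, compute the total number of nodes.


Leaf nodes (terminals): 995
Internal nodes = n - 1 = 995 - 1 = 994
Total = leaves + internal = 995 + 994 = 1989

1989


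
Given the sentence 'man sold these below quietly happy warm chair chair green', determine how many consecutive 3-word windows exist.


Word trigrams from [10] words:
  Trigram 1: (man sold these)
  Trigram 2: (sold these below)
  Trigram 3: (these below quietly)
  Trigram 4: (below quietly happy)
  Trigram 5: (quietly happy warm)
  Trigram 6: (happy warm chair)
  Trigram 7: (warm chair chair)
  Trigram 8: (chair chair green)
Total word trigrams: 10 - 2 = 8

8


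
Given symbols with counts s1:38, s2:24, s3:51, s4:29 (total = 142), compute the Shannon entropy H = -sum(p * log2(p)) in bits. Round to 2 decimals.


Computing entropy H = -sum(p_i * log2(p_i)):
  s1: p = 38/142 = 0.2676, -p*log2(p) = 0.5089
  s2: p = 24/142 = 0.1690, -p*log2(p) = 0.4335
  s3: p = 51/142 = 0.3592, -p*log2(p) = 0.5306
  s4: p = 29/142 = 0.2042, -p*log2(p) = 0.4680
H = sum of terms = 1.9410
Rounded to 2 decimals: 1.94

1.94


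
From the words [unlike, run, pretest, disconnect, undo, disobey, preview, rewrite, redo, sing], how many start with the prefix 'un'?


Checking each word for prefix 'un':
  'unlike' -> YES, starts with 'un' (count: 1)
  'run' -> no (count: 1)
  'pretest' -> no (count: 1)
  'disconnect' -> no (count: 1)
  'undo' -> YES, starts with 'un' (count: 2)
  'disobey' -> no (count: 2)
  'preview' -> no (count: 2)
  'rewrite' -> no (count: 2)
  'redo' -> no (count: 2)
  'sing' -> no (count: 2)
Total with prefix 'un': 2

2


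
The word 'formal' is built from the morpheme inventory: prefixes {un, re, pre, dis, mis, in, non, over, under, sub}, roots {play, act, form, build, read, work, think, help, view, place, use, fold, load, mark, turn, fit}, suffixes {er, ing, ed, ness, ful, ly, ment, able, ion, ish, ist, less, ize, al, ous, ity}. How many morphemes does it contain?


Segmenting 'formal' against the inventory:
  'form' -> root (morpheme 1)
  'al' -> suffix (morpheme 2)
Total morphemes: 2

2


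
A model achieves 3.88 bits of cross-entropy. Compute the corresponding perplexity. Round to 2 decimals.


Perplexity formula: PP = 2^H
H = 3.88
PP = 2^3.88
Decompose: 2^3.88 = 2^3 * 2^0.88
2^3 = 8, 2^0.88 ~ 1.8403753
PP ~ 8 * 1.8403753 = 14.7230024
Rounded to 2 decimals: 14.72

14.72


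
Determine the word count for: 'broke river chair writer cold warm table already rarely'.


Counting words by splitting on spaces:
  Word 1: 'broke'
  Word 2: 'river'
  Word 3: 'chair'
  Word 4: 'writer'
  Word 5: 'cold'
  Word 6: 'warm'
  Word 7: 'table'
  Word 8: 'already'
  Word 9: 'rarely'
Total words: 9

9


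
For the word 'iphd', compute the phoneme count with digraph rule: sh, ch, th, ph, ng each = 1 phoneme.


Parsing 'iphd' greedily, digraphs first:
  'i' -> vowel phoneme (phonemes so far: 1)
  'ph' -> digraph (1 consonant phoneme) (phonemes so far: 2)
  'd' -> consonant phoneme (phonemes so far: 3)
Total phonemes: 3

3


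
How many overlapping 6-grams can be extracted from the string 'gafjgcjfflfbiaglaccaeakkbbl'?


String 'gafjgcjfflfbiaglaccaeakkbbl' has length L = 27.
Number of overlapping n-grams = L - n + 1
Substituting: 27 - 6 + 1 = 22

22


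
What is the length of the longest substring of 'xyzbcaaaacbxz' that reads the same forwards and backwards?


Scanning 'xyzbcaaaacbxz' for palindromic substrings.
Substring at positions 3-10: 'bcaaaacb'.
Check: reverse('bcaaaacb') = 'bcaaaacb' -> palindrome confirmed.
Neighbouring characters ('z' / 'x') break symmetry, so it cannot extend further.
No longer palindromic substring exists; longest length = 8

8


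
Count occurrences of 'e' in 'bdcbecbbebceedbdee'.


Scanning 'bdcbecbbebceedbdee' for 'e':
  Position 4: 'e' -> MATCH (count: 1)
  Position 8: 'e' -> MATCH (count: 2)
  Position 11: 'e' -> MATCH (count: 3)
  Position 12: 'e' -> MATCH (count: 4)
  Position 16: 'e' -> MATCH (count: 5)
  Position 17: 'e' -> MATCH (count: 6)
Total occurrences of 'e': 6

6


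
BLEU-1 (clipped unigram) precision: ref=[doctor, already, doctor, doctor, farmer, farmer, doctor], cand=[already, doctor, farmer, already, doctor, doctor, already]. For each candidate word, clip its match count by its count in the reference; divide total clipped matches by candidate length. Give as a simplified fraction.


Reference word counts: {'already': 1, 'doctor': 4, 'farmer': 2}
Checking each candidate word (with clipping):
  'already' -> in reference (ref count 1, used 1/1) -> match (matches: 1)
  'doctor' -> in reference (ref count 4, used 1/4) -> match (matches: 2)
  'farmer' -> in reference (ref count 2, used 1/2) -> match (matches: 3)
  'already' -> ref count 1 already used up (1/1) -> clipped, no match (matches: 3)
  'doctor' -> in reference (ref count 4, used 2/4) -> match (matches: 4)
  'doctor' -> in reference (ref count 4, used 3/4) -> match (matches: 5)
  'already' -> ref count 1 already used up (1/1) -> clipped, no match (matches: 5)
Clipped matches: 5, Candidate length: 7
Precision = 5/7

5/7


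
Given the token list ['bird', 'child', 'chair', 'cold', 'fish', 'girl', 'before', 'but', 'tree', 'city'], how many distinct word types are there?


Listing all tokens and tracking unique types:
  Token 1: 'bird' -> NEW (unique so far: 1)
  Token 2: 'child' -> NEW (unique so far: 2)
  Token 3: 'chair' -> NEW (unique so far: 3)
  Token 4: 'cold' -> NEW (unique so far: 4)
  Token 5: 'fish' -> NEW (unique so far: 5)
  Token 6: 'girl' -> NEW (unique so far: 6)
  Token 7: 'before' -> NEW (unique so far: 7)
  Token 8: 'but' -> NEW (unique so far: 8)
  Token 9: 'tree' -> NEW (unique so far: 9)
  Token 10: 'city' -> NEW (unique so far: 10)
Unique types: ('before', 'bird', 'but', 'chair', 'child', 'city', 'cold', 'fish', 'girl', 'tree')
Vocabulary size: 10

10


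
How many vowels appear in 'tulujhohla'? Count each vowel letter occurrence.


Scanning each character of 'tulujhohla':
  Position 1: 't' -> consonant (running count: 0)
  Position 2: 'u' -> vowel (running count: 1)
  Position 3: 'l' -> consonant (running count: 1)
  Position 4: 'u' -> vowel (running count: 2)
  Position 5: 'j' -> consonant (running count: 2)
  Position 6: 'h' -> consonant (running count: 2)
  Position 7: 'o' -> vowel (running count: 3)
  Position 8: 'h' -> consonant (running count: 3)
  Position 9: 'l' -> consonant (running count: 3)
  Position 10: 'a' -> vowel (running count: 4)
Total vowels: 4

4


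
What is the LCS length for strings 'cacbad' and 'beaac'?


DP table for LCS of 'cacbad' and 'beaac':
       b  e  a  a  c
    0  0  0  0  0  0
  c 0  0  0  0  0  1
  a 0  0  0  1  1  1
  c 0  0  0  1  1  2
  b 0  1  1  1  1  2
  a 0  1  1  2  2  2
  d 0  1  1  2  2  2
LCS: 'ac'
LCS length = 2

2


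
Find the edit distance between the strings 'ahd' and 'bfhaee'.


Building DP table for s1='ahd' (len 3) and s2='bfhaee' (len 6):
       b  f  h  a  e  e
    0  1  2  3  4  5  6
  a 1  1  2  3  3  4  5
  h 2  2  2  2  3  4  5
  d 3  3  3  3  3  4  5
Edit distance = dp[3][6] = 5

5


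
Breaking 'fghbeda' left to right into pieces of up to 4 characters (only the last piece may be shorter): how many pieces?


'fghbeda' has 7 characters.
Chunking with max size 4:
  Chunk 1: 'fghb' (positions 0-3)
  Chunk 2: 'eda' (positions 4-6)
Total chunks: ceil(7 / 4) = 2

2


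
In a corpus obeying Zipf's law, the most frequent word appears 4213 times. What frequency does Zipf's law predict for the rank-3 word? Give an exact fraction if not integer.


Zipf's law: freq(rank) = f1 / rank
f1 = 4213, rank = 3
freq = 4213 / 3
GCD(4213, 3) = 1
Simplified: 4213/3

4213/3


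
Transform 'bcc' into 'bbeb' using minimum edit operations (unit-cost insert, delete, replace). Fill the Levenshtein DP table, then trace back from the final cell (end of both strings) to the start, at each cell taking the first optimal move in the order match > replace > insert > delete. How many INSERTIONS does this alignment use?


Edit distance = 3. Backtracking from cell (3, 4) with preference match > replace > insert > delete,
then listing the resulting alignment 'bcc' -> 'bbeb' left to right:
  Step 1: insert 'b' [insertion #1]
  Step 2: keep 'b'
  Step 3: replace c->e
  Step 4: replace c->b
Total insertions: 1

1


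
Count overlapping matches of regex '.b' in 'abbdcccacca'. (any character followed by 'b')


Pattern: .b means any character followed by 'b'.
Scanning 'abbdcccacca' position-by-position:
  Pos 0: window 'ab' -> MATCH
  Pos 1: window 'bb' -> MATCH
  Pos 2: window 'bd' -> no
  Pos 3: window 'dc' -> no
  Pos 4: window 'cc' -> no
  Pos 5: window 'cc' -> no
  Pos 6: window 'ca' -> no
  Pos 7: window 'ac' -> no
  Pos 8: window 'cc' -> no
  Pos 9: window 'ca' -> no
  Pos 10: window 'a' -> no
Total matches: 2

2


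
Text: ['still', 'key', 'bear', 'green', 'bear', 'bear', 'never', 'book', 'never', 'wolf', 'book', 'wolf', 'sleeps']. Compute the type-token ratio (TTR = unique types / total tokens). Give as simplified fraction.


Tokens: 13
Unique types: ('bear', 'book', 'green', 'key', 'never', 'sleeps', 'still', 'wolf') = 8
TTR = 8/13
Already in lowest terms.

8/13


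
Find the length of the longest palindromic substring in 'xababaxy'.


Scanning 'xababaxy' for palindromic substrings.
Substring at positions 0-6: 'xababax'.
Check: reverse('xababax') = 'xababax' -> palindrome confirmed.
Neighbouring characters ('-' / 'y') break symmetry, so it cannot extend further.
No longer palindromic substring exists; longest length = 7

7


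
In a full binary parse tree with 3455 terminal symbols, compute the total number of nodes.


Leaf nodes (terminals): 3455
Internal nodes = n - 1 = 3455 - 1 = 3454
Total = leaves + internal = 3455 + 3454 = 6909

6909


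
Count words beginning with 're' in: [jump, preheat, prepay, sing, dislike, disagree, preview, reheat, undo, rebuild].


Checking each word for prefix 're':
  'jump' -> no (count: 0)
  'preheat' -> no (count: 0)
  'prepay' -> no (count: 0)
  'sing' -> no (count: 0)
  'dislike' -> no (count: 0)
  'disagree' -> no (count: 0)
  'preview' -> no (count: 0)
  'reheat' -> YES, starts with 're' (count: 1)
  'undo' -> no (count: 1)
  'rebuild' -> YES, starts with 're' (count: 2)
Total with prefix 're': 2

2


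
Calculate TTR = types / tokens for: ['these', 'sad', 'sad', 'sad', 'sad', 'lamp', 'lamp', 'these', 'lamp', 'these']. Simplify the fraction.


Tokens: 10
Unique types: ('lamp', 'sad', 'these') = 3
TTR = 3/10
Already in lowest terms.

3/10


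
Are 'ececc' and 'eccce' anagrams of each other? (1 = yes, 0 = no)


Sort characters of 'ececc': 'cccee'
Sort characters of 'eccce': 'cccee'
Sorted forms match -> they ARE anagrams
Result: 1

1


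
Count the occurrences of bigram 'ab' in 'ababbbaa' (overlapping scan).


Scanning 'ababbbaa' for bigram 'ab':
  Position 0: 'ab' -> MATCH
  Position 1: 'ba' -> no
  Position 2: 'ab' -> MATCH
  Position 3: 'bb' -> no
  Position 4: 'bb' -> no
  Position 5: 'ba' -> no
  Position 6: 'aa' -> no
Total matches: 2

2


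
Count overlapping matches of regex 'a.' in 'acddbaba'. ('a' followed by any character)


Pattern: a. means 'a' followed by any character.
Scanning 'acddbaba' position-by-position:
  Pos 0: window 'ac' -> MATCH
  Pos 1: window 'cd' -> no
  Pos 2: window 'dd' -> no
  Pos 3: window 'db' -> no
  Pos 4: window 'ba' -> no
  Pos 5: window 'ab' -> MATCH
  Pos 6: window 'ba' -> no
  Pos 7: window 'a' -> no
Total matches: 2

2


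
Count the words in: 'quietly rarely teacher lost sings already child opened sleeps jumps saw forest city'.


Counting words by splitting on spaces:
  Word 1: 'quietly'
  Word 2: 'rarely'
  Word 3: 'teacher'
  Word 4: 'lost'
  Word 5: 'sings'
  Word 6: 'already'
  Word 7: 'child'
  Word 8: 'opened'
  Word 9: 'sleeps'
  Word 10: 'jumps'
  Word 11: 'saw'
  Word 12: 'forest'
  Word 13: 'city'
Total words: 13

13


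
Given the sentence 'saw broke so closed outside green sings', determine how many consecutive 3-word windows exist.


Word trigrams from [7] words:
  Trigram 1: (saw broke so)
  Trigram 2: (broke so closed)
  Trigram 3: (so closed outside)
  Trigram 4: (closed outside green)
  Trigram 5: (outside green sings)
Total word trigrams: 7 - 2 = 5

5


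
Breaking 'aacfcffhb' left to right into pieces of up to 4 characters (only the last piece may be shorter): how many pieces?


'aacfcffhb' has 9 characters.
Chunking with max size 4:
  Chunk 1: 'aacf' (positions 0-3)
  Chunk 2: 'cffh' (positions 4-7)
  Chunk 3: 'b' (positions 8-8)
Total chunks: ceil(9 / 4) = 3

3


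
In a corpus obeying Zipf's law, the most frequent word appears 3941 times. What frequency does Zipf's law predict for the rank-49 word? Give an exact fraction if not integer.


Zipf's law: freq(rank) = f1 / rank
f1 = 3941, rank = 49
freq = 3941 / 49
GCD(3941, 49) = 7
Simplified: 563/7

563/7


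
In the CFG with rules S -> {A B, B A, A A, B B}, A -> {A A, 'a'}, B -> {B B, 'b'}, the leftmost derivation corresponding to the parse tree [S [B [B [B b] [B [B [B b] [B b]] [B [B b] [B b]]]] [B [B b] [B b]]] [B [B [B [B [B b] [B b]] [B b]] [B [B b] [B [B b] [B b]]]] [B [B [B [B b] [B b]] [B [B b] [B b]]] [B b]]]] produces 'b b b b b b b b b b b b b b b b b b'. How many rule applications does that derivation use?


Every bracketed nonterminal node [X ...] in the tree is produced by exactly one rule application.
Reading the tree off as a leftmost derivation:
  Step 1: S  =>  B B   (applied S -> B B)
  Step 2: B B  =>  B B B   (applied B -> B B)
  Step 3: B B B  =>  B B B B   (applied B -> B B)
  Step 4: B B B B  =>  b B B B   (applied B -> b)
  Step 5: b B B B  =>  b B B B B   (applied B -> B B)
  Step 6: b B B B B  =>  b B B B B B   (applied B -> B B)
  Step 7: b B B B B B  =>  b b B B B B   (applied B -> b)
  Step 8: b b B B B B  =>  b b b B B B   (applied B -> b)
  Step 9: b b b B B B  =>  b b b B B B B   (applied B -> B B)
  Step 10: b b b B B B B  =>  b b b b B B B   (applied B -> b)
  Step 11: b b b b B B B  =>  b b b b b B B   (applied B -> b)
  Step 12: b b b b b B B  =>  b b b b b B B B   (applied B -> B B)
  Step 13: b b b b b B B B  =>  b b b b b b B B   (applied B -> b)
  Step 14: b b b b b b B B  =>  b b b b b b b B   (applied B -> b)
  Step 15: b b b b b b b B  =>  b b b b b b b B B   (applied B -> B B)
  Step 16: b b b b b b b B B  =>  b b b b b b b B B B   (applied B -> B B)
  Step 17: b b b b b b b B B B  =>  b b b b b b b B B B B   (applied B -> B B)
  Step 18: b b b b b b b B B B B  =>  b b b b b b b B B B B B   (applied B -> B B)
  Step 19: b b b b b b b B B B B B  =>  b b b b b b b b B B B B   (applied B -> b)
  Step 20: b b b b b b b b B B B B  =>  b b b b b b b b b B B B   (applied B -> b)
  Step 21: b b b b b b b b b B B B  =>  b b b b b b b b b b B B   (applied B -> b)
  Step 22: b b b b b b b b b b B B  =>  b b b b b b b b b b B B B   (applied B -> B B)
  Step 23: b b b b b b b b b b B B B  =>  b b b b b b b b b b b B B   (applied B -> b)
  Step 24: b b b b b b b b b b b B B  =>  b b b b b b b b b b b B B B   (applied B -> B B)
  Step 25: b b b b b b b b b b b B B B  =>  b b b b b b b b b b b b B B   (applied B -> b)
  Step 26: b b b b b b b b b b b b B B  =>  b b b b b b b b b b b b b B   (applied B -> b)
  Step 27: b b b b b b b b b b b b b B  =>  b b b b b b b b b b b b b B B   (applied B -> B B)
  Step 28: b b b b b b b b b b b b b B B  =>  b b b b b b b b b b b b b B B B   (applied B -> B B)
  Step 29: b b b b b b b b b b b b b B B B  =>  b b b b b b b b b b b b b B B B B   (applied B -> B B)
  Step 30: b b b b b b b b b b b b b B B B B  =>  b b b b b b b b b b b b b b B B B   (applied B -> b)
  Step 31: b b b b b b b b b b b b b b B B B  =>  b b b b b b b b b b b b b b b B B   (applied B -> b)
  Step 32: b b b b b b b b b b b b b b b B B  =>  b b b b b b b b b b b b b b b B B B   (applied B -> B B)
  Step 33: b b b b b b b b b b b b b b b B B B  =>  b b b b b b b b b b b b b b b b B B   (applied B -> b)
  Step 34: b b b b b b b b b b b b b b b b B B  =>  b b b b b b b b b b b b b b b b b B   (applied B -> b)
  Step 35: b b b b b b b b b b b b b b b b b B  =>  b b b b b b b b b b b b b b b b b b   (applied B -> b)
Final yield: b b b b b b b b b b b b b b b b b b
Total rewrite steps: 35

35


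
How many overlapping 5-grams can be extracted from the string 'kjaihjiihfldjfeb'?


String 'kjaihjiihfldjfeb' has length L = 16.
Number of overlapping n-grams = L - n + 1
Substituting: 16 - 5 + 1 = 12

12


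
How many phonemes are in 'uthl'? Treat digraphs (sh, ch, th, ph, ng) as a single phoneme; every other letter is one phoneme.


Parsing 'uthl' greedily, digraphs first:
  'u' -> vowel phoneme (phonemes so far: 1)
  'th' -> digraph (1 consonant phoneme) (phonemes so far: 2)
  'l' -> consonant phoneme (phonemes so far: 3)
Total phonemes: 3

3


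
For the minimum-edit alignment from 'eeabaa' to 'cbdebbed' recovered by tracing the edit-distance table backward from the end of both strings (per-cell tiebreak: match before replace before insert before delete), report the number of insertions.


Edit distance = 6. Backtracking from cell (6, 8) with preference match > replace > insert > delete,
then listing the resulting alignment 'eeabaa' -> 'cbdebbed' left to right:
  Step 1: insert 'c' [insertion #1]
  Step 2: insert 'b' [insertion #2]
  Step 3: replace e->d
  Step 4: keep 'e'
  Step 5: replace a->b
  Step 6: keep 'b'
  Step 7: replace a->e
  Step 8: replace a->d
Total insertions: 2

2


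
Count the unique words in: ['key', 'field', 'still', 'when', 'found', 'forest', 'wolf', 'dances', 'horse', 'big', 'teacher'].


Listing all tokens and tracking unique types:
  Token 1: 'key' -> NEW (unique so far: 1)
  Token 2: 'field' -> NEW (unique so far: 2)
  Token 3: 'still' -> NEW (unique so far: 3)
  Token 4: 'when' -> NEW (unique so far: 4)
  Token 5: 'found' -> NEW (unique so far: 5)
  Token 6: 'forest' -> NEW (unique so far: 6)
  Token 7: 'wolf' -> NEW (unique so far: 7)
  Token 8: 'dances' -> NEW (unique so far: 8)
  Token 9: 'horse' -> NEW (unique so far: 9)
  Token 10: 'big' -> NEW (unique so far: 10)
  Token 11: 'teacher' -> NEW (unique so far: 11)
Unique types: ('big', 'dances', 'field', 'forest', 'found', 'horse', 'key', 'still', 'teacher', 'when', 'wolf')
Vocabulary size: 11

11


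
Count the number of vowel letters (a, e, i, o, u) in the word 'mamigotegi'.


Scanning each character of 'mamigotegi':
  Position 1: 'm' -> consonant (running count: 0)
  Position 2: 'a' -> vowel (running count: 1)
  Position 3: 'm' -> consonant (running count: 1)
  Position 4: 'i' -> vowel (running count: 2)
  Position 5: 'g' -> consonant (running count: 2)
  Position 6: 'o' -> vowel (running count: 3)
  Position 7: 't' -> consonant (running count: 3)
  Position 8: 'e' -> vowel (running count: 4)
  Position 9: 'g' -> consonant (running count: 4)
  Position 10: 'i' -> vowel (running count: 5)
Total vowels: 5

5


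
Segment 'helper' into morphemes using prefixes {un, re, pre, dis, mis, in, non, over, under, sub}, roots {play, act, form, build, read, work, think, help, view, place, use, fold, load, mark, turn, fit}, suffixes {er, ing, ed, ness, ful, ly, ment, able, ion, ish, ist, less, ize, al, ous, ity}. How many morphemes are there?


Segmenting 'helper' against the inventory:
  'help' -> root (morpheme 1)
  'er' -> suffix (morpheme 2)
Total morphemes: 2

2


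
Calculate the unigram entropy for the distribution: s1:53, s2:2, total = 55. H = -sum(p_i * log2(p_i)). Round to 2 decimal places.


Computing entropy H = -sum(p_i * log2(p_i)):
  s1: p = 53/55 = 0.9636, -p*log2(p) = 0.0515
  s2: p = 2/55 = 0.0364, -p*log2(p) = 0.1739
H = sum of terms = 0.2254
Rounded to 2 decimals: 0.23

0.23


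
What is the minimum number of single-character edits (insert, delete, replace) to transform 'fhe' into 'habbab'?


Building DP table for s1='fhe' (len 3) and s2='habbab' (len 6):
       h  a  b  b  a  b
    0  1  2  3  4  5  6
  f 1  1  2  3  4  5  6
  h 2  1  2  3  4  5  6
  e 3  2  2  3  4  5  6
Edit distance = dp[3][6] = 6

6


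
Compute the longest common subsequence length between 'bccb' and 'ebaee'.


DP table for LCS of 'bccb' and 'ebaee':
       e  b  a  e  e
    0  0  0  0  0  0
  b 0  0  1  1  1  1
  c 0  0  1  1  1  1
  c 0  0  1  1  1  1
  b 0  0  1  1  1  1
LCS: 'b'
LCS length = 1

1


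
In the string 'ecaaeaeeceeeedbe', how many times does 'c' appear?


Scanning 'ecaaeaeeceeeedbe' for 'c':
  Position 1: 'c' -> MATCH (count: 1)
  Position 8: 'c' -> MATCH (count: 2)
Total occurrences of 'c': 2

2


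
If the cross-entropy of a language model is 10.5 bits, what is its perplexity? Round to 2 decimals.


Perplexity formula: PP = 2^H
H = 10.5
PP = 2^10.5
Decompose: 2^10.5 = 2^10 * 2^0.5 = 2^10 * sqrt(2)
2^10 = 1024, sqrt(2) ~ 1.4142136
PP ~ 1024 * 1.4142136 = 1448.1547264
Rounded to 2 decimals: 1448.15

1448.15


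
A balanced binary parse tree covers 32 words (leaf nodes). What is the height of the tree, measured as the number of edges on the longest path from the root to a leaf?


In a balanced binary tree with n leaves the deepest leaf is ceil(log2(n)) edges below the root.
log2(32) = 5.0000
ceil(5.0000) = 5
height (edges) = 5

5


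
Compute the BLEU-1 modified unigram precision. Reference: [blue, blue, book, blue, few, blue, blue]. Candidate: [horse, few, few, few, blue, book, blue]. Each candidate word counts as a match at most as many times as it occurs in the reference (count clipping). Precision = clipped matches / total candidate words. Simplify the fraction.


Reference word counts: {'blue': 5, 'book': 1, 'few': 1}
Checking each candidate word (with clipping):
  'horse' -> not in reference -> no match (matches: 0)
  'few' -> in reference (ref count 1, used 1/1) -> match (matches: 1)
  'few' -> ref count 1 already used up (1/1) -> clipped, no match (matches: 1)
  'few' -> ref count 1 already used up (1/1) -> clipped, no match (matches: 1)
  'blue' -> in reference (ref count 5, used 1/5) -> match (matches: 2)
  'book' -> in reference (ref count 1, used 1/1) -> match (matches: 3)
  'blue' -> in reference (ref count 5, used 2/5) -> match (matches: 4)
Clipped matches: 4, Candidate length: 7
Precision = 4/7

4/7


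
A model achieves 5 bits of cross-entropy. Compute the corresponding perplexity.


Perplexity formula: PP = 2^H
H = 5
PP = 2^5
Steps: 2^1 = 2, 2^2 = 4, 2^3 = 8, 2^4 = 16, 2^5 = 32
PP = 32

32


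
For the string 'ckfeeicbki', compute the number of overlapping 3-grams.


String 'ckfeeicbki' has length L = 10.
Number of overlapping n-grams = L - n + 1
Substituting: 10 - 3 + 1 = 8

8


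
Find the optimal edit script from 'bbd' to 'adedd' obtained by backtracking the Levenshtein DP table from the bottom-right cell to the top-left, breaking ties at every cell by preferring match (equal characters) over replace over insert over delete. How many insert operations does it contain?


Edit distance = 4. Backtracking from cell (3, 5) with preference match > replace > insert > delete,
then listing the resulting alignment 'bbd' -> 'adedd' left to right:
  Step 1: insert 'a' [insertion #1]
  Step 2: insert 'd' [insertion #2]
  Step 3: replace b->e
  Step 4: replace b->d
  Step 5: keep 'd'
Total insertions: 2

2


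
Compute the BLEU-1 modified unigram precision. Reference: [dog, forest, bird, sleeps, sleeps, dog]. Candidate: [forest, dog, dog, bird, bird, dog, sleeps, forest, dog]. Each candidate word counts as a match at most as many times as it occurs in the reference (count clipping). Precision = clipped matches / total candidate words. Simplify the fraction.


Reference word counts: {'bird': 1, 'dog': 2, 'forest': 1, 'sleeps': 2}
Checking each candidate word (with clipping):
  'forest' -> in reference (ref count 1, used 1/1) -> match (matches: 1)
  'dog' -> in reference (ref count 2, used 1/2) -> match (matches: 2)
  'dog' -> in reference (ref count 2, used 2/2) -> match (matches: 3)
  'bird' -> in reference (ref count 1, used 1/1) -> match (matches: 4)
  'bird' -> ref count 1 already used up (1/1) -> clipped, no match (matches: 4)
  'dog' -> ref count 2 already used up (2/2) -> clipped, no match (matches: 4)
  'sleeps' -> in reference (ref count 2, used 1/2) -> match (matches: 5)
  'forest' -> ref count 1 already used up (1/1) -> clipped, no match (matches: 5)
  'dog' -> ref count 2 already used up (2/2) -> clipped, no match (matches: 5)
Clipped matches: 5, Candidate length: 9
Precision = 5/9

5/9


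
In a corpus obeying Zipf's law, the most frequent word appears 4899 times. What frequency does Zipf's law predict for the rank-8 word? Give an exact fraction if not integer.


Zipf's law: freq(rank) = f1 / rank
f1 = 4899, rank = 8
freq = 4899 / 8
GCD(4899, 8) = 1
Simplified: 4899/8

4899/8


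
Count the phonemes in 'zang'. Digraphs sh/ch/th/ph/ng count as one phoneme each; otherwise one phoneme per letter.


Parsing 'zang' greedily, digraphs first:
  'z' -> consonant phoneme (phonemes so far: 1)
  'a' -> vowel phoneme (phonemes so far: 2)
  'ng' -> digraph (1 consonant phoneme) (phonemes so far: 3)
Total phonemes: 3

3


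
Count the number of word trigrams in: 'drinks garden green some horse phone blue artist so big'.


Word trigrams from [10] words:
  Trigram 1: (drinks garden green)
  Trigram 2: (garden green some)
  Trigram 3: (green some horse)
  Trigram 4: (some horse phone)
  Trigram 5: (horse phone blue)
  Trigram 6: (phone blue artist)
  Trigram 7: (blue artist so)
  Trigram 8: (artist so big)
Total word trigrams: 10 - 2 = 8

8


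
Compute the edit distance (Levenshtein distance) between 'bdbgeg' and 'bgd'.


Building DP table for s1='bdbgeg' (len 6) and s2='bgd' (len 3):
       b  g  d
    0  1  2  3
  b 1  0  1  2
  d 2  1  1  1
  b 3  2  2  2
  g 4  3  2  3
  e 5  4  3  3
  g 6  5  4  4
Edit distance = dp[6][3] = 4

4


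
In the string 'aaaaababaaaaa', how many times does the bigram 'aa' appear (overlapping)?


Scanning 'aaaaababaaaaa' for bigram 'aa':
  Position 0: 'aa' -> MATCH
  Position 1: 'aa' -> MATCH
  Position 2: 'aa' -> MATCH
  Position 3: 'aa' -> MATCH
  Position 4: 'ab' -> no
  Position 5: 'ba' -> no
  Position 6: 'ab' -> no
  Position 7: 'ba' -> no
  Position 8: 'aa' -> MATCH
  Position 9: 'aa' -> MATCH
  Position 10: 'aa' -> MATCH
  Position 11: 'aa' -> MATCH
Total matches: 8

8


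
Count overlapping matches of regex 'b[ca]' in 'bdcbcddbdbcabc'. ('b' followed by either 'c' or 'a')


Pattern: b[ca] means 'b' followed by either 'c' or 'a'.
Scanning 'bdcbcddbdbcabc' position-by-position:
  Pos 0: window 'bd' -> no
  Pos 1: window 'dc' -> no
  Pos 2: window 'cb' -> no
  Pos 3: window 'bc' -> MATCH
  Pos 4: window 'cd' -> no
  Pos 5: window 'dd' -> no
  Pos 6: window 'db' -> no
  Pos 7: window 'bd' -> no
  Pos 8: window 'db' -> no
  Pos 9: window 'bc' -> MATCH
  Pos 10: window 'ca' -> no
  Pos 11: window 'ab' -> no
  Pos 12: window 'bc' -> MATCH
  Pos 13: window 'c' -> no
Total matches: 3

3


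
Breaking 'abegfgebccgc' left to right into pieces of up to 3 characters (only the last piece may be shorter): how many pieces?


'abegfgebccgc' has 12 characters.
Chunking with max size 3:
  Chunk 1: 'abe' (positions 0-2)
  Chunk 2: 'gfg' (positions 3-5)
  Chunk 3: 'ebc' (positions 6-8)
  Chunk 4: 'cgc' (positions 9-11)
Total chunks: ceil(12 / 3) = 4

4


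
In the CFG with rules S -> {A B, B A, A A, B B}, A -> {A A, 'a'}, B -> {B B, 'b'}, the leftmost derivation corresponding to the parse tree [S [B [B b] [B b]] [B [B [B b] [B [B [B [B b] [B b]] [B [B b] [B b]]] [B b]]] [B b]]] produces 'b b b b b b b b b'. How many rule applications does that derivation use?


Every bracketed nonterminal node [X ...] in the tree is produced by exactly one rule application.
Reading the tree off as a leftmost derivation:
  Step 1: S  =>  B B   (applied S -> B B)
  Step 2: B B  =>  B B B   (applied B -> B B)
  Step 3: B B B  =>  b B B   (applied B -> b)
  Step 4: b B B  =>  b b B   (applied B -> b)
  Step 5: b b B  =>  b b B B   (applied B -> B B)
  Step 6: b b B B  =>  b b B B B   (applied B -> B B)
  Step 7: b b B B B  =>  b b b B B   (applied B -> b)
  Step 8: b b b B B  =>  b b b B B B   (applied B -> B B)
  Step 9: b b b B B B  =>  b b b B B B B   (applied B -> B B)
  Step 10: b b b B B B B  =>  b b b B B B B B   (applied B -> B B)
  Step 11: b b b B B B B B  =>  b b b b B B B B   (applied B -> b)
  Step 12: b b b b B B B B  =>  b b b b b B B B   (applied B -> b)
  Step 13: b b b b b B B B  =>  b b b b b B B B B   (applied B -> B B)
  Step 14: b b b b b B B B B  =>  b b b b b b B B B   (applied B -> b)
  Step 15: b b b b b b B B B  =>  b b b b b b b B B   (applied B -> b)
  Step 16: b b b b b b b B B  =>  b b b b b b b b B   (applied B -> b)
  Step 17: b b b b b b b b B  =>  b b b b b b b b b   (applied B -> b)
Final yield: b b b b b b b b b
Total rewrite steps: 17

17


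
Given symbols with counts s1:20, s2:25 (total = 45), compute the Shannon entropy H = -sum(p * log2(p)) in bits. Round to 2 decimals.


Computing entropy H = -sum(p_i * log2(p_i)):
  s1: p = 20/45 = 0.4444, -p*log2(p) = 0.5200
  s2: p = 25/45 = 0.5556, -p*log2(p) = 0.4711
H = sum of terms = 0.9911
Rounded to 2 decimals: 0.99

0.99


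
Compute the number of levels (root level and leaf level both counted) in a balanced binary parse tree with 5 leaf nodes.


In a balanced binary tree with n leaves the deepest leaf is ceil(log2(n)) edges below the root,
so counting node levels inclusive of root and leaves gives ceil(log2(n)) + 1 levels.
log2(5) = 2.3219
ceil(2.3219) = 3
levels = 3 + 1 = 4

4


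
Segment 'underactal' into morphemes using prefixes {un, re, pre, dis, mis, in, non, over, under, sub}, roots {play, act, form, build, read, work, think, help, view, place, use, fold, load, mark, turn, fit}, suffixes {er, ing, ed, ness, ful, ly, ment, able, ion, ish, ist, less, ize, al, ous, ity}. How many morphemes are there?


Segmenting 'underactal' against the inventory:
  'under' -> prefix (morpheme 1)
  'act' -> root (morpheme 2)
  'al' -> suffix (morpheme 3)
Total morphemes: 3

3
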